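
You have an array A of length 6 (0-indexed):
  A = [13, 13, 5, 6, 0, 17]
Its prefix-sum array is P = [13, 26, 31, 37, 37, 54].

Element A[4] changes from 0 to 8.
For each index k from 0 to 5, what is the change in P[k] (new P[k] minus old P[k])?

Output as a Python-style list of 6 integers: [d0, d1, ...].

Answer: [0, 0, 0, 0, 8, 8]

Derivation:
Element change: A[4] 0 -> 8, delta = 8
For k < 4: P[k] unchanged, delta_P[k] = 0
For k >= 4: P[k] shifts by exactly 8
Delta array: [0, 0, 0, 0, 8, 8]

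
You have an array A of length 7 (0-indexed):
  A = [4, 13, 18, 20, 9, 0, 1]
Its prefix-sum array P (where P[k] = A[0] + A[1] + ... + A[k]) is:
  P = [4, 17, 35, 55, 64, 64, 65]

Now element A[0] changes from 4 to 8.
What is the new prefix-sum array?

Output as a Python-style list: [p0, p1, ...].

Answer: [8, 21, 39, 59, 68, 68, 69]

Derivation:
Change: A[0] 4 -> 8, delta = 4
P[k] for k < 0: unchanged (A[0] not included)
P[k] for k >= 0: shift by delta = 4
  P[0] = 4 + 4 = 8
  P[1] = 17 + 4 = 21
  P[2] = 35 + 4 = 39
  P[3] = 55 + 4 = 59
  P[4] = 64 + 4 = 68
  P[5] = 64 + 4 = 68
  P[6] = 65 + 4 = 69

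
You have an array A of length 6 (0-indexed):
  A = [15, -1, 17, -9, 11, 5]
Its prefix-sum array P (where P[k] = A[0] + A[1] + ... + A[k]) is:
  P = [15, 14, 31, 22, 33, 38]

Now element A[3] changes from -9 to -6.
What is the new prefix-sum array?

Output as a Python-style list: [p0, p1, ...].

Answer: [15, 14, 31, 25, 36, 41]

Derivation:
Change: A[3] -9 -> -6, delta = 3
P[k] for k < 3: unchanged (A[3] not included)
P[k] for k >= 3: shift by delta = 3
  P[0] = 15 + 0 = 15
  P[1] = 14 + 0 = 14
  P[2] = 31 + 0 = 31
  P[3] = 22 + 3 = 25
  P[4] = 33 + 3 = 36
  P[5] = 38 + 3 = 41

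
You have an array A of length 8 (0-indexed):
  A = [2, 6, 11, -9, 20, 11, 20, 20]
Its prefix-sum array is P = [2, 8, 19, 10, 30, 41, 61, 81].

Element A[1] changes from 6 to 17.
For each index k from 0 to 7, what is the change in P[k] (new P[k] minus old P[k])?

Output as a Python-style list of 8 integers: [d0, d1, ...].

Answer: [0, 11, 11, 11, 11, 11, 11, 11]

Derivation:
Element change: A[1] 6 -> 17, delta = 11
For k < 1: P[k] unchanged, delta_P[k] = 0
For k >= 1: P[k] shifts by exactly 11
Delta array: [0, 11, 11, 11, 11, 11, 11, 11]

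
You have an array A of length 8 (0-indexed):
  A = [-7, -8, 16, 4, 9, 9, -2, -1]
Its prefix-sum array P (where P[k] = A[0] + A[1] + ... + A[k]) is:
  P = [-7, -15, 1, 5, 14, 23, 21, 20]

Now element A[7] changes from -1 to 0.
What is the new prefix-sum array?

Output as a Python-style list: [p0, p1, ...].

Change: A[7] -1 -> 0, delta = 1
P[k] for k < 7: unchanged (A[7] not included)
P[k] for k >= 7: shift by delta = 1
  P[0] = -7 + 0 = -7
  P[1] = -15 + 0 = -15
  P[2] = 1 + 0 = 1
  P[3] = 5 + 0 = 5
  P[4] = 14 + 0 = 14
  P[5] = 23 + 0 = 23
  P[6] = 21 + 0 = 21
  P[7] = 20 + 1 = 21

Answer: [-7, -15, 1, 5, 14, 23, 21, 21]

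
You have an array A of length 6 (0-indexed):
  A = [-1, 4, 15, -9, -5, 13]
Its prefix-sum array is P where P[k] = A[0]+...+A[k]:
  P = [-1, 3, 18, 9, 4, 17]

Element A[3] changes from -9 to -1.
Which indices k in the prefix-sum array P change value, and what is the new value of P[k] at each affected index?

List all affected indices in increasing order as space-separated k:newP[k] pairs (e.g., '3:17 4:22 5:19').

Answer: 3:17 4:12 5:25

Derivation:
P[k] = A[0] + ... + A[k]
P[k] includes A[3] iff k >= 3
Affected indices: 3, 4, ..., 5; delta = 8
  P[3]: 9 + 8 = 17
  P[4]: 4 + 8 = 12
  P[5]: 17 + 8 = 25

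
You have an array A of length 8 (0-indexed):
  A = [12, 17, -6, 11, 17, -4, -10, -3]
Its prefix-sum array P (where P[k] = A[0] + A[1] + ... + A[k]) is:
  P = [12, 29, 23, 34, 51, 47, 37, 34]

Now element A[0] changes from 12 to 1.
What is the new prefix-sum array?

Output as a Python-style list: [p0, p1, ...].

Answer: [1, 18, 12, 23, 40, 36, 26, 23]

Derivation:
Change: A[0] 12 -> 1, delta = -11
P[k] for k < 0: unchanged (A[0] not included)
P[k] for k >= 0: shift by delta = -11
  P[0] = 12 + -11 = 1
  P[1] = 29 + -11 = 18
  P[2] = 23 + -11 = 12
  P[3] = 34 + -11 = 23
  P[4] = 51 + -11 = 40
  P[5] = 47 + -11 = 36
  P[6] = 37 + -11 = 26
  P[7] = 34 + -11 = 23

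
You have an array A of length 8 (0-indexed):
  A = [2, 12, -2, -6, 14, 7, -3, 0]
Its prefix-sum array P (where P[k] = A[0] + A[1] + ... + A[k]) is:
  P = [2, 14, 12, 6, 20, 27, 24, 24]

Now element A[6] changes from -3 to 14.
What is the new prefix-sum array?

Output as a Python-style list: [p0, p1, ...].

Change: A[6] -3 -> 14, delta = 17
P[k] for k < 6: unchanged (A[6] not included)
P[k] for k >= 6: shift by delta = 17
  P[0] = 2 + 0 = 2
  P[1] = 14 + 0 = 14
  P[2] = 12 + 0 = 12
  P[3] = 6 + 0 = 6
  P[4] = 20 + 0 = 20
  P[5] = 27 + 0 = 27
  P[6] = 24 + 17 = 41
  P[7] = 24 + 17 = 41

Answer: [2, 14, 12, 6, 20, 27, 41, 41]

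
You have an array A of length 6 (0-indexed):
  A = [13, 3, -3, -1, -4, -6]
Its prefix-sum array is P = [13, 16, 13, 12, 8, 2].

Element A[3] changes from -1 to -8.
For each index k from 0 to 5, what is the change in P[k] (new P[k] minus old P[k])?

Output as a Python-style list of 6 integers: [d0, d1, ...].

Answer: [0, 0, 0, -7, -7, -7]

Derivation:
Element change: A[3] -1 -> -8, delta = -7
For k < 3: P[k] unchanged, delta_P[k] = 0
For k >= 3: P[k] shifts by exactly -7
Delta array: [0, 0, 0, -7, -7, -7]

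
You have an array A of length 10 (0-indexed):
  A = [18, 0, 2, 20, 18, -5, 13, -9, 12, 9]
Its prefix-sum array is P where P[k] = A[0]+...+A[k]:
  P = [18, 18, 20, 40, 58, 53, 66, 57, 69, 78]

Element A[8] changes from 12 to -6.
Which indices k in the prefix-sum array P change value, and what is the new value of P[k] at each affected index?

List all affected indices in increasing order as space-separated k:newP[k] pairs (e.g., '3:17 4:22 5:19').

Answer: 8:51 9:60

Derivation:
P[k] = A[0] + ... + A[k]
P[k] includes A[8] iff k >= 8
Affected indices: 8, 9, ..., 9; delta = -18
  P[8]: 69 + -18 = 51
  P[9]: 78 + -18 = 60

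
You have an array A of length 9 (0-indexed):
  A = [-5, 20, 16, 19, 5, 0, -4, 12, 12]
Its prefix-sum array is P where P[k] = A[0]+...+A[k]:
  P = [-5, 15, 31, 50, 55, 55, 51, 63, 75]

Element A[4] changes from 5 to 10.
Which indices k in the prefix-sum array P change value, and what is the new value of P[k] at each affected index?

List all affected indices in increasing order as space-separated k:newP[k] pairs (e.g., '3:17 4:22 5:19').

P[k] = A[0] + ... + A[k]
P[k] includes A[4] iff k >= 4
Affected indices: 4, 5, ..., 8; delta = 5
  P[4]: 55 + 5 = 60
  P[5]: 55 + 5 = 60
  P[6]: 51 + 5 = 56
  P[7]: 63 + 5 = 68
  P[8]: 75 + 5 = 80

Answer: 4:60 5:60 6:56 7:68 8:80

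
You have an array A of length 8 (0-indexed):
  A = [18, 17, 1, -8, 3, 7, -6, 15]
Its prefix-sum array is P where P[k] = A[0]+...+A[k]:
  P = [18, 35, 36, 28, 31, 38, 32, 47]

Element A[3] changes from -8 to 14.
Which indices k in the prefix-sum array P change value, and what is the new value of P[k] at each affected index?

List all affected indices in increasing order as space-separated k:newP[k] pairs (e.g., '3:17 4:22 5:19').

Answer: 3:50 4:53 5:60 6:54 7:69

Derivation:
P[k] = A[0] + ... + A[k]
P[k] includes A[3] iff k >= 3
Affected indices: 3, 4, ..., 7; delta = 22
  P[3]: 28 + 22 = 50
  P[4]: 31 + 22 = 53
  P[5]: 38 + 22 = 60
  P[6]: 32 + 22 = 54
  P[7]: 47 + 22 = 69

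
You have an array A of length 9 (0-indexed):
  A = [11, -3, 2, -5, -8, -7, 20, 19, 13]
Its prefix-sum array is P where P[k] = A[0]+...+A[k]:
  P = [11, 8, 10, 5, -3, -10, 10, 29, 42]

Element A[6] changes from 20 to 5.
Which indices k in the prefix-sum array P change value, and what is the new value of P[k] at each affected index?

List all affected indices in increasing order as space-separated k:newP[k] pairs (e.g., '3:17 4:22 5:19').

Answer: 6:-5 7:14 8:27

Derivation:
P[k] = A[0] + ... + A[k]
P[k] includes A[6] iff k >= 6
Affected indices: 6, 7, ..., 8; delta = -15
  P[6]: 10 + -15 = -5
  P[7]: 29 + -15 = 14
  P[8]: 42 + -15 = 27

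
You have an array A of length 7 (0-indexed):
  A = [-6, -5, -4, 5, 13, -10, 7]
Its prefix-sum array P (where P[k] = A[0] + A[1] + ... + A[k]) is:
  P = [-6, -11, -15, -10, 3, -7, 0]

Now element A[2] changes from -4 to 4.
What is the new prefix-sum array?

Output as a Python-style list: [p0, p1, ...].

Answer: [-6, -11, -7, -2, 11, 1, 8]

Derivation:
Change: A[2] -4 -> 4, delta = 8
P[k] for k < 2: unchanged (A[2] not included)
P[k] for k >= 2: shift by delta = 8
  P[0] = -6 + 0 = -6
  P[1] = -11 + 0 = -11
  P[2] = -15 + 8 = -7
  P[3] = -10 + 8 = -2
  P[4] = 3 + 8 = 11
  P[5] = -7 + 8 = 1
  P[6] = 0 + 8 = 8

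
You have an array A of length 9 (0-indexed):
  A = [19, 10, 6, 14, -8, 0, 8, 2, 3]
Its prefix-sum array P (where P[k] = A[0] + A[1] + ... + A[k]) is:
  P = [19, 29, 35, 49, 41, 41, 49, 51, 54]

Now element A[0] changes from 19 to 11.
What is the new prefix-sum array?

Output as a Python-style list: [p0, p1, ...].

Answer: [11, 21, 27, 41, 33, 33, 41, 43, 46]

Derivation:
Change: A[0] 19 -> 11, delta = -8
P[k] for k < 0: unchanged (A[0] not included)
P[k] for k >= 0: shift by delta = -8
  P[0] = 19 + -8 = 11
  P[1] = 29 + -8 = 21
  P[2] = 35 + -8 = 27
  P[3] = 49 + -8 = 41
  P[4] = 41 + -8 = 33
  P[5] = 41 + -8 = 33
  P[6] = 49 + -8 = 41
  P[7] = 51 + -8 = 43
  P[8] = 54 + -8 = 46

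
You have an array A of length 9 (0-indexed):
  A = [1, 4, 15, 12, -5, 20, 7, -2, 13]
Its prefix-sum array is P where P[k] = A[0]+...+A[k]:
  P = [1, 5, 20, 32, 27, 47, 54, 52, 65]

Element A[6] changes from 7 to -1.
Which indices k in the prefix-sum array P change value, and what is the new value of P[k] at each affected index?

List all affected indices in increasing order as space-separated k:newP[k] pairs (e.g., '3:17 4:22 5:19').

Answer: 6:46 7:44 8:57

Derivation:
P[k] = A[0] + ... + A[k]
P[k] includes A[6] iff k >= 6
Affected indices: 6, 7, ..., 8; delta = -8
  P[6]: 54 + -8 = 46
  P[7]: 52 + -8 = 44
  P[8]: 65 + -8 = 57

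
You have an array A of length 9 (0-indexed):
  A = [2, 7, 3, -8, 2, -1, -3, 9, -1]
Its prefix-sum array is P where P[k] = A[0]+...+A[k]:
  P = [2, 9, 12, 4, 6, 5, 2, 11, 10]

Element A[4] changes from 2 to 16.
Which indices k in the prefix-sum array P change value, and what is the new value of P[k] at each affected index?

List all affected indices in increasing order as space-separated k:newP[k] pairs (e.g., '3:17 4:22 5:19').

P[k] = A[0] + ... + A[k]
P[k] includes A[4] iff k >= 4
Affected indices: 4, 5, ..., 8; delta = 14
  P[4]: 6 + 14 = 20
  P[5]: 5 + 14 = 19
  P[6]: 2 + 14 = 16
  P[7]: 11 + 14 = 25
  P[8]: 10 + 14 = 24

Answer: 4:20 5:19 6:16 7:25 8:24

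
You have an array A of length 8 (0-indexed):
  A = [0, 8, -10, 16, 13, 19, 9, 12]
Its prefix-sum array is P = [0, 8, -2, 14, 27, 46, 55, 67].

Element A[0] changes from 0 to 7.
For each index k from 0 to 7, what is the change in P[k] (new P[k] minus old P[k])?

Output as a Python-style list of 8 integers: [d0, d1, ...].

Answer: [7, 7, 7, 7, 7, 7, 7, 7]

Derivation:
Element change: A[0] 0 -> 7, delta = 7
For k < 0: P[k] unchanged, delta_P[k] = 0
For k >= 0: P[k] shifts by exactly 7
Delta array: [7, 7, 7, 7, 7, 7, 7, 7]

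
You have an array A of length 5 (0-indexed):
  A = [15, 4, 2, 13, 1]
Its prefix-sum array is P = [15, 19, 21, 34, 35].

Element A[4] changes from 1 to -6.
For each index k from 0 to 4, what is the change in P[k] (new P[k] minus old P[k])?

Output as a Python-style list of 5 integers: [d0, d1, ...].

Answer: [0, 0, 0, 0, -7]

Derivation:
Element change: A[4] 1 -> -6, delta = -7
For k < 4: P[k] unchanged, delta_P[k] = 0
For k >= 4: P[k] shifts by exactly -7
Delta array: [0, 0, 0, 0, -7]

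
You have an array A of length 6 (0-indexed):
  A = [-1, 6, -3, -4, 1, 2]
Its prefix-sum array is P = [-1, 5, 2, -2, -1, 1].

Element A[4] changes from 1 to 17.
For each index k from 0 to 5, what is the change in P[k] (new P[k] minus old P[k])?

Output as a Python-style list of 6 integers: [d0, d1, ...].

Answer: [0, 0, 0, 0, 16, 16]

Derivation:
Element change: A[4] 1 -> 17, delta = 16
For k < 4: P[k] unchanged, delta_P[k] = 0
For k >= 4: P[k] shifts by exactly 16
Delta array: [0, 0, 0, 0, 16, 16]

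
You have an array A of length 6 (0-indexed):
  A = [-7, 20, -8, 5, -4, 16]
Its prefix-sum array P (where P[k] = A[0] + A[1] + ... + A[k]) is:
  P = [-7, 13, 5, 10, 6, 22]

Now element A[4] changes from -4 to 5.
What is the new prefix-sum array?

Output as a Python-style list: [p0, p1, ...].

Answer: [-7, 13, 5, 10, 15, 31]

Derivation:
Change: A[4] -4 -> 5, delta = 9
P[k] for k < 4: unchanged (A[4] not included)
P[k] for k >= 4: shift by delta = 9
  P[0] = -7 + 0 = -7
  P[1] = 13 + 0 = 13
  P[2] = 5 + 0 = 5
  P[3] = 10 + 0 = 10
  P[4] = 6 + 9 = 15
  P[5] = 22 + 9 = 31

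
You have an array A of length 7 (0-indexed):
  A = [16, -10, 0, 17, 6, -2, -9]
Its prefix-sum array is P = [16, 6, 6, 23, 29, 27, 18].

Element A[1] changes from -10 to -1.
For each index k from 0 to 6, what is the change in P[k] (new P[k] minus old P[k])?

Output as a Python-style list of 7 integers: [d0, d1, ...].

Element change: A[1] -10 -> -1, delta = 9
For k < 1: P[k] unchanged, delta_P[k] = 0
For k >= 1: P[k] shifts by exactly 9
Delta array: [0, 9, 9, 9, 9, 9, 9]

Answer: [0, 9, 9, 9, 9, 9, 9]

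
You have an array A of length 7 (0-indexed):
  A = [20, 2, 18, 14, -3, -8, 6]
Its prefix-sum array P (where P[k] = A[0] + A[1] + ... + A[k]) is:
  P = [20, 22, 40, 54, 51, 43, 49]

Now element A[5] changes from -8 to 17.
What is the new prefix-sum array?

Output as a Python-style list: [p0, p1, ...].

Change: A[5] -8 -> 17, delta = 25
P[k] for k < 5: unchanged (A[5] not included)
P[k] for k >= 5: shift by delta = 25
  P[0] = 20 + 0 = 20
  P[1] = 22 + 0 = 22
  P[2] = 40 + 0 = 40
  P[3] = 54 + 0 = 54
  P[4] = 51 + 0 = 51
  P[5] = 43 + 25 = 68
  P[6] = 49 + 25 = 74

Answer: [20, 22, 40, 54, 51, 68, 74]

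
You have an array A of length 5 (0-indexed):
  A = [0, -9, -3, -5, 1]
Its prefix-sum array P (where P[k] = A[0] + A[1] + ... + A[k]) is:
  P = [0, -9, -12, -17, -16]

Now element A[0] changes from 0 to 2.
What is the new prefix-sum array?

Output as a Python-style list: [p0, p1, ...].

Answer: [2, -7, -10, -15, -14]

Derivation:
Change: A[0] 0 -> 2, delta = 2
P[k] for k < 0: unchanged (A[0] not included)
P[k] for k >= 0: shift by delta = 2
  P[0] = 0 + 2 = 2
  P[1] = -9 + 2 = -7
  P[2] = -12 + 2 = -10
  P[3] = -17 + 2 = -15
  P[4] = -16 + 2 = -14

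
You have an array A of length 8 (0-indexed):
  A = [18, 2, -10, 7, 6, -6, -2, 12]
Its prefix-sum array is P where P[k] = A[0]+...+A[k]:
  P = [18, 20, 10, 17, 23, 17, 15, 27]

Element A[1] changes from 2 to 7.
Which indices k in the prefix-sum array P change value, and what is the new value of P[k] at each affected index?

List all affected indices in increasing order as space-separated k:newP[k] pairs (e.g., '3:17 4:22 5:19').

Answer: 1:25 2:15 3:22 4:28 5:22 6:20 7:32

Derivation:
P[k] = A[0] + ... + A[k]
P[k] includes A[1] iff k >= 1
Affected indices: 1, 2, ..., 7; delta = 5
  P[1]: 20 + 5 = 25
  P[2]: 10 + 5 = 15
  P[3]: 17 + 5 = 22
  P[4]: 23 + 5 = 28
  P[5]: 17 + 5 = 22
  P[6]: 15 + 5 = 20
  P[7]: 27 + 5 = 32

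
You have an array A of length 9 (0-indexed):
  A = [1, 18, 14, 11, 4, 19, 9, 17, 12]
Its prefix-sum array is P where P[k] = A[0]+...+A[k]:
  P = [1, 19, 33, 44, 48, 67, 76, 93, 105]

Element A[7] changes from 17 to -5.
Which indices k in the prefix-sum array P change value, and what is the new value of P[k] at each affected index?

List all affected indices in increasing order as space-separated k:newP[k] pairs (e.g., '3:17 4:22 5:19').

P[k] = A[0] + ... + A[k]
P[k] includes A[7] iff k >= 7
Affected indices: 7, 8, ..., 8; delta = -22
  P[7]: 93 + -22 = 71
  P[8]: 105 + -22 = 83

Answer: 7:71 8:83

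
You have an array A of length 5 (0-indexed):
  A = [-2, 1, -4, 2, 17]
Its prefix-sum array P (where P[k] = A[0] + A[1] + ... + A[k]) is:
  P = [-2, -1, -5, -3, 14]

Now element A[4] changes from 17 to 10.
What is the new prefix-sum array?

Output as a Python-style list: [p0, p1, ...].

Change: A[4] 17 -> 10, delta = -7
P[k] for k < 4: unchanged (A[4] not included)
P[k] for k >= 4: shift by delta = -7
  P[0] = -2 + 0 = -2
  P[1] = -1 + 0 = -1
  P[2] = -5 + 0 = -5
  P[3] = -3 + 0 = -3
  P[4] = 14 + -7 = 7

Answer: [-2, -1, -5, -3, 7]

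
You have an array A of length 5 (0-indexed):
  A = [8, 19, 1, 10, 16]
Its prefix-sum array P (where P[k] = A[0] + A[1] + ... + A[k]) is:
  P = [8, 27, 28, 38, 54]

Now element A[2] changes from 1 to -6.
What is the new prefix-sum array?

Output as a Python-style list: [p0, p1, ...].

Change: A[2] 1 -> -6, delta = -7
P[k] for k < 2: unchanged (A[2] not included)
P[k] for k >= 2: shift by delta = -7
  P[0] = 8 + 0 = 8
  P[1] = 27 + 0 = 27
  P[2] = 28 + -7 = 21
  P[3] = 38 + -7 = 31
  P[4] = 54 + -7 = 47

Answer: [8, 27, 21, 31, 47]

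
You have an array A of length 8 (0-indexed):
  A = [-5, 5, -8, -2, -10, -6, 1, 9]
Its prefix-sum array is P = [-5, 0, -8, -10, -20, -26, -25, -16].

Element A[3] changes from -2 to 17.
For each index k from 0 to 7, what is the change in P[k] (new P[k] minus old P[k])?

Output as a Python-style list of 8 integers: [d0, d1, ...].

Element change: A[3] -2 -> 17, delta = 19
For k < 3: P[k] unchanged, delta_P[k] = 0
For k >= 3: P[k] shifts by exactly 19
Delta array: [0, 0, 0, 19, 19, 19, 19, 19]

Answer: [0, 0, 0, 19, 19, 19, 19, 19]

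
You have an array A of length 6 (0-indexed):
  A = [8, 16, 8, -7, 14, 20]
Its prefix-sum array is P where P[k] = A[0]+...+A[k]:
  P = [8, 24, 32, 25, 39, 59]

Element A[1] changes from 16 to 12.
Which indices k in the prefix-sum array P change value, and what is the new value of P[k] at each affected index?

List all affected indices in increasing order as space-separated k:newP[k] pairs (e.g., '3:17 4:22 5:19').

Answer: 1:20 2:28 3:21 4:35 5:55

Derivation:
P[k] = A[0] + ... + A[k]
P[k] includes A[1] iff k >= 1
Affected indices: 1, 2, ..., 5; delta = -4
  P[1]: 24 + -4 = 20
  P[2]: 32 + -4 = 28
  P[3]: 25 + -4 = 21
  P[4]: 39 + -4 = 35
  P[5]: 59 + -4 = 55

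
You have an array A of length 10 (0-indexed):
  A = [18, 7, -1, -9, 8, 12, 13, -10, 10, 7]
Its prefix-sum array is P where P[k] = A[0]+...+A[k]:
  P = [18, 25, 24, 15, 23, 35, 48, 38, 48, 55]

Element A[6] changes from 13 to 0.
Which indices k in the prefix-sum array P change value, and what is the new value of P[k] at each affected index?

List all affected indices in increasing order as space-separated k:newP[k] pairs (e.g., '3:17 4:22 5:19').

P[k] = A[0] + ... + A[k]
P[k] includes A[6] iff k >= 6
Affected indices: 6, 7, ..., 9; delta = -13
  P[6]: 48 + -13 = 35
  P[7]: 38 + -13 = 25
  P[8]: 48 + -13 = 35
  P[9]: 55 + -13 = 42

Answer: 6:35 7:25 8:35 9:42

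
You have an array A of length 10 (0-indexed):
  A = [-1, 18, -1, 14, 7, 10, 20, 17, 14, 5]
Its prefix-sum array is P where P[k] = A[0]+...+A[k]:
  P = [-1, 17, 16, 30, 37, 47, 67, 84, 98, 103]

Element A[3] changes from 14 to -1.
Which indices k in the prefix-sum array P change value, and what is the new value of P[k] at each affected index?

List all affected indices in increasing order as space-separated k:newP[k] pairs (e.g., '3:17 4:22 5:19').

P[k] = A[0] + ... + A[k]
P[k] includes A[3] iff k >= 3
Affected indices: 3, 4, ..., 9; delta = -15
  P[3]: 30 + -15 = 15
  P[4]: 37 + -15 = 22
  P[5]: 47 + -15 = 32
  P[6]: 67 + -15 = 52
  P[7]: 84 + -15 = 69
  P[8]: 98 + -15 = 83
  P[9]: 103 + -15 = 88

Answer: 3:15 4:22 5:32 6:52 7:69 8:83 9:88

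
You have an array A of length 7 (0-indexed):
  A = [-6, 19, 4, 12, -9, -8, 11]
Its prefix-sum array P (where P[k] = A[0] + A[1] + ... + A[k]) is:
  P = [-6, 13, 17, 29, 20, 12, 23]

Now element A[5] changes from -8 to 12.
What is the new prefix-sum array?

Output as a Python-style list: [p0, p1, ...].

Answer: [-6, 13, 17, 29, 20, 32, 43]

Derivation:
Change: A[5] -8 -> 12, delta = 20
P[k] for k < 5: unchanged (A[5] not included)
P[k] for k >= 5: shift by delta = 20
  P[0] = -6 + 0 = -6
  P[1] = 13 + 0 = 13
  P[2] = 17 + 0 = 17
  P[3] = 29 + 0 = 29
  P[4] = 20 + 0 = 20
  P[5] = 12 + 20 = 32
  P[6] = 23 + 20 = 43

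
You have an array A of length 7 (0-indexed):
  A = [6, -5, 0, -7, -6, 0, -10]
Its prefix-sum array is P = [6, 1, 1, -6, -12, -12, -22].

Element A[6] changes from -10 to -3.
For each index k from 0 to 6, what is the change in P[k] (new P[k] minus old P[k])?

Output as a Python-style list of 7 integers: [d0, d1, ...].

Answer: [0, 0, 0, 0, 0, 0, 7]

Derivation:
Element change: A[6] -10 -> -3, delta = 7
For k < 6: P[k] unchanged, delta_P[k] = 0
For k >= 6: P[k] shifts by exactly 7
Delta array: [0, 0, 0, 0, 0, 0, 7]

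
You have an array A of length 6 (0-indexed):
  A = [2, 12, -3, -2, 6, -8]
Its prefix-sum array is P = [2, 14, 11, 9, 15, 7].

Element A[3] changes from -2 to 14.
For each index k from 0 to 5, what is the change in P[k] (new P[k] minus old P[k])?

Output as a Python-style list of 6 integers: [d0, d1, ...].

Answer: [0, 0, 0, 16, 16, 16]

Derivation:
Element change: A[3] -2 -> 14, delta = 16
For k < 3: P[k] unchanged, delta_P[k] = 0
For k >= 3: P[k] shifts by exactly 16
Delta array: [0, 0, 0, 16, 16, 16]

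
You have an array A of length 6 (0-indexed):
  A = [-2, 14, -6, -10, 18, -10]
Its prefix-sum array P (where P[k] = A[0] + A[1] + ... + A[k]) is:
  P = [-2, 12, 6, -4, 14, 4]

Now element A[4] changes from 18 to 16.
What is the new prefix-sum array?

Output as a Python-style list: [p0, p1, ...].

Change: A[4] 18 -> 16, delta = -2
P[k] for k < 4: unchanged (A[4] not included)
P[k] for k >= 4: shift by delta = -2
  P[0] = -2 + 0 = -2
  P[1] = 12 + 0 = 12
  P[2] = 6 + 0 = 6
  P[3] = -4 + 0 = -4
  P[4] = 14 + -2 = 12
  P[5] = 4 + -2 = 2

Answer: [-2, 12, 6, -4, 12, 2]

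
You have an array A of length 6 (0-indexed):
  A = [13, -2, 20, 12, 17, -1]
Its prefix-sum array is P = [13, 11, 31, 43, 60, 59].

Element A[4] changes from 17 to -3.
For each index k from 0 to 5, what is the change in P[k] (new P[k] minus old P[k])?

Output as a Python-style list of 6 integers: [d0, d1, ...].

Element change: A[4] 17 -> -3, delta = -20
For k < 4: P[k] unchanged, delta_P[k] = 0
For k >= 4: P[k] shifts by exactly -20
Delta array: [0, 0, 0, 0, -20, -20]

Answer: [0, 0, 0, 0, -20, -20]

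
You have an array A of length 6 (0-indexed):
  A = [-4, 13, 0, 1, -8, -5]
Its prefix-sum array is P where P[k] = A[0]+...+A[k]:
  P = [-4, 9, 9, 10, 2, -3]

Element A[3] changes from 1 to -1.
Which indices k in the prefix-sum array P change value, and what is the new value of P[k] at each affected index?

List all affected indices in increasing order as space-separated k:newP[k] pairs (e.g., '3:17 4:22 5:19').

Answer: 3:8 4:0 5:-5

Derivation:
P[k] = A[0] + ... + A[k]
P[k] includes A[3] iff k >= 3
Affected indices: 3, 4, ..., 5; delta = -2
  P[3]: 10 + -2 = 8
  P[4]: 2 + -2 = 0
  P[5]: -3 + -2 = -5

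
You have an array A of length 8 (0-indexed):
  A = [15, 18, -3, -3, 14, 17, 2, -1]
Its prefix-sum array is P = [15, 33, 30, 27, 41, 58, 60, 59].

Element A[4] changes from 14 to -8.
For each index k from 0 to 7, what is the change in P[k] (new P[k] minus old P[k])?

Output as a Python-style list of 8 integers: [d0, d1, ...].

Answer: [0, 0, 0, 0, -22, -22, -22, -22]

Derivation:
Element change: A[4] 14 -> -8, delta = -22
For k < 4: P[k] unchanged, delta_P[k] = 0
For k >= 4: P[k] shifts by exactly -22
Delta array: [0, 0, 0, 0, -22, -22, -22, -22]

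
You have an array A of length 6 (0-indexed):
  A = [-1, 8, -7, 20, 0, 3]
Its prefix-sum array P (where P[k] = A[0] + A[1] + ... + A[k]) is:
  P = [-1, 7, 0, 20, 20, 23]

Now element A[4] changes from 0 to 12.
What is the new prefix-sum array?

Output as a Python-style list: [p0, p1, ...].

Change: A[4] 0 -> 12, delta = 12
P[k] for k < 4: unchanged (A[4] not included)
P[k] for k >= 4: shift by delta = 12
  P[0] = -1 + 0 = -1
  P[1] = 7 + 0 = 7
  P[2] = 0 + 0 = 0
  P[3] = 20 + 0 = 20
  P[4] = 20 + 12 = 32
  P[5] = 23 + 12 = 35

Answer: [-1, 7, 0, 20, 32, 35]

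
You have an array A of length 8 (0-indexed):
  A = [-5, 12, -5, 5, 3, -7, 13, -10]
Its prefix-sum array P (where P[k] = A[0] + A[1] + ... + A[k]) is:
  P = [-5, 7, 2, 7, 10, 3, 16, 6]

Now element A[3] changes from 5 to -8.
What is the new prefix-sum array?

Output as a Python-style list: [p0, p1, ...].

Change: A[3] 5 -> -8, delta = -13
P[k] for k < 3: unchanged (A[3] not included)
P[k] for k >= 3: shift by delta = -13
  P[0] = -5 + 0 = -5
  P[1] = 7 + 0 = 7
  P[2] = 2 + 0 = 2
  P[3] = 7 + -13 = -6
  P[4] = 10 + -13 = -3
  P[5] = 3 + -13 = -10
  P[6] = 16 + -13 = 3
  P[7] = 6 + -13 = -7

Answer: [-5, 7, 2, -6, -3, -10, 3, -7]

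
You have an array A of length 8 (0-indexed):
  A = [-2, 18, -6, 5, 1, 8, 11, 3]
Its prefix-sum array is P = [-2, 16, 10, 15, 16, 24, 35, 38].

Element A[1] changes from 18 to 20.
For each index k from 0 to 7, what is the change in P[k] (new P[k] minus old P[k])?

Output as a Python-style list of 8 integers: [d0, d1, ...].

Element change: A[1] 18 -> 20, delta = 2
For k < 1: P[k] unchanged, delta_P[k] = 0
For k >= 1: P[k] shifts by exactly 2
Delta array: [0, 2, 2, 2, 2, 2, 2, 2]

Answer: [0, 2, 2, 2, 2, 2, 2, 2]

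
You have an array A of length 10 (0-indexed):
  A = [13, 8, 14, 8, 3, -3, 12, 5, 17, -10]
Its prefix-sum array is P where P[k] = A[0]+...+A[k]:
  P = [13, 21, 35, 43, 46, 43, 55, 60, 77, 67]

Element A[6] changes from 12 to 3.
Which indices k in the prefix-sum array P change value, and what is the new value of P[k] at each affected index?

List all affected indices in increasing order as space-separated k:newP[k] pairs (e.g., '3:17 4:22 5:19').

Answer: 6:46 7:51 8:68 9:58

Derivation:
P[k] = A[0] + ... + A[k]
P[k] includes A[6] iff k >= 6
Affected indices: 6, 7, ..., 9; delta = -9
  P[6]: 55 + -9 = 46
  P[7]: 60 + -9 = 51
  P[8]: 77 + -9 = 68
  P[9]: 67 + -9 = 58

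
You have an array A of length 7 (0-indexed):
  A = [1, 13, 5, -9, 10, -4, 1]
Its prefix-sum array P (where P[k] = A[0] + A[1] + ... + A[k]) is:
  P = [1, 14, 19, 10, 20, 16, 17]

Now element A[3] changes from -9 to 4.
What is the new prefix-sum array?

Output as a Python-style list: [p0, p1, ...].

Change: A[3] -9 -> 4, delta = 13
P[k] for k < 3: unchanged (A[3] not included)
P[k] for k >= 3: shift by delta = 13
  P[0] = 1 + 0 = 1
  P[1] = 14 + 0 = 14
  P[2] = 19 + 0 = 19
  P[3] = 10 + 13 = 23
  P[4] = 20 + 13 = 33
  P[5] = 16 + 13 = 29
  P[6] = 17 + 13 = 30

Answer: [1, 14, 19, 23, 33, 29, 30]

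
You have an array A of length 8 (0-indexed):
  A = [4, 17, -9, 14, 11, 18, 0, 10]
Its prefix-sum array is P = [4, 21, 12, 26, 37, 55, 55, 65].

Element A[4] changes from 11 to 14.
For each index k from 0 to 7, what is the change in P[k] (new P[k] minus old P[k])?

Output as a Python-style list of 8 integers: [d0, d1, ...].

Answer: [0, 0, 0, 0, 3, 3, 3, 3]

Derivation:
Element change: A[4] 11 -> 14, delta = 3
For k < 4: P[k] unchanged, delta_P[k] = 0
For k >= 4: P[k] shifts by exactly 3
Delta array: [0, 0, 0, 0, 3, 3, 3, 3]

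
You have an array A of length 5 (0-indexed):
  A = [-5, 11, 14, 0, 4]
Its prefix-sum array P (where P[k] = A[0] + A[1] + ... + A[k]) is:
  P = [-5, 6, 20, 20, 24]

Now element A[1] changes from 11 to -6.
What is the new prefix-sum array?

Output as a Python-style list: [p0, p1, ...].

Answer: [-5, -11, 3, 3, 7]

Derivation:
Change: A[1] 11 -> -6, delta = -17
P[k] for k < 1: unchanged (A[1] not included)
P[k] for k >= 1: shift by delta = -17
  P[0] = -5 + 0 = -5
  P[1] = 6 + -17 = -11
  P[2] = 20 + -17 = 3
  P[3] = 20 + -17 = 3
  P[4] = 24 + -17 = 7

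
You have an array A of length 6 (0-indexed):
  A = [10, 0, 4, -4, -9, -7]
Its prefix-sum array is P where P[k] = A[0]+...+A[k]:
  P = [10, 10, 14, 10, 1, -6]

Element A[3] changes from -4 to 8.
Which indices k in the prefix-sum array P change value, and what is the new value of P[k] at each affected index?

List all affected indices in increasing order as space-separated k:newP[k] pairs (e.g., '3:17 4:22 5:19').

P[k] = A[0] + ... + A[k]
P[k] includes A[3] iff k >= 3
Affected indices: 3, 4, ..., 5; delta = 12
  P[3]: 10 + 12 = 22
  P[4]: 1 + 12 = 13
  P[5]: -6 + 12 = 6

Answer: 3:22 4:13 5:6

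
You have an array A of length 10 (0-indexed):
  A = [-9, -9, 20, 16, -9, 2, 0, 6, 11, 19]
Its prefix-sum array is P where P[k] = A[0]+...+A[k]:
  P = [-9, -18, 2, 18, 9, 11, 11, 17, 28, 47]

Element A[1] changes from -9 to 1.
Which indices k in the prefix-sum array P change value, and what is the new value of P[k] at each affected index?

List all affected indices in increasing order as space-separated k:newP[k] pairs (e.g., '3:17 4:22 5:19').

P[k] = A[0] + ... + A[k]
P[k] includes A[1] iff k >= 1
Affected indices: 1, 2, ..., 9; delta = 10
  P[1]: -18 + 10 = -8
  P[2]: 2 + 10 = 12
  P[3]: 18 + 10 = 28
  P[4]: 9 + 10 = 19
  P[5]: 11 + 10 = 21
  P[6]: 11 + 10 = 21
  P[7]: 17 + 10 = 27
  P[8]: 28 + 10 = 38
  P[9]: 47 + 10 = 57

Answer: 1:-8 2:12 3:28 4:19 5:21 6:21 7:27 8:38 9:57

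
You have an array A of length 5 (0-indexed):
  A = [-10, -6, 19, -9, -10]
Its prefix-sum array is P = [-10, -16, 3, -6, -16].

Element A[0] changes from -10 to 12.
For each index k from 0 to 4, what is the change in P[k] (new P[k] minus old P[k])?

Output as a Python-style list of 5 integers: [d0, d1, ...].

Element change: A[0] -10 -> 12, delta = 22
For k < 0: P[k] unchanged, delta_P[k] = 0
For k >= 0: P[k] shifts by exactly 22
Delta array: [22, 22, 22, 22, 22]

Answer: [22, 22, 22, 22, 22]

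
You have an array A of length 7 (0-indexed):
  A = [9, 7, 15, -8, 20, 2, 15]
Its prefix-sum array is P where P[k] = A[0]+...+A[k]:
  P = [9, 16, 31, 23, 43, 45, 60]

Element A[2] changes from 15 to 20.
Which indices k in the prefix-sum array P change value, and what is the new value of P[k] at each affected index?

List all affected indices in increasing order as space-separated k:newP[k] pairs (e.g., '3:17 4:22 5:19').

P[k] = A[0] + ... + A[k]
P[k] includes A[2] iff k >= 2
Affected indices: 2, 3, ..., 6; delta = 5
  P[2]: 31 + 5 = 36
  P[3]: 23 + 5 = 28
  P[4]: 43 + 5 = 48
  P[5]: 45 + 5 = 50
  P[6]: 60 + 5 = 65

Answer: 2:36 3:28 4:48 5:50 6:65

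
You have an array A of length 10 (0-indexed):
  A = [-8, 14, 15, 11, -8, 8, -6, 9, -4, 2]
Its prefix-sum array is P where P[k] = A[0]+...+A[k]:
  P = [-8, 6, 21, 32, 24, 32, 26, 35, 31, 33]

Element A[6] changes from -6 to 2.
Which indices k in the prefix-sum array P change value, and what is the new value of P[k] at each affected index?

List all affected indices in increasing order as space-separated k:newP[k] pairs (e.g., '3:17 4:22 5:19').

P[k] = A[0] + ... + A[k]
P[k] includes A[6] iff k >= 6
Affected indices: 6, 7, ..., 9; delta = 8
  P[6]: 26 + 8 = 34
  P[7]: 35 + 8 = 43
  P[8]: 31 + 8 = 39
  P[9]: 33 + 8 = 41

Answer: 6:34 7:43 8:39 9:41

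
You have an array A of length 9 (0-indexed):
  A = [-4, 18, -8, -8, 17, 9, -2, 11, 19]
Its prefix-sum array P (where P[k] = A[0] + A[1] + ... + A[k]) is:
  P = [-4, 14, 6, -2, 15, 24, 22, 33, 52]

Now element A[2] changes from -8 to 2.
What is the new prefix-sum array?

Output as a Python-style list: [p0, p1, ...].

Change: A[2] -8 -> 2, delta = 10
P[k] for k < 2: unchanged (A[2] not included)
P[k] for k >= 2: shift by delta = 10
  P[0] = -4 + 0 = -4
  P[1] = 14 + 0 = 14
  P[2] = 6 + 10 = 16
  P[3] = -2 + 10 = 8
  P[4] = 15 + 10 = 25
  P[5] = 24 + 10 = 34
  P[6] = 22 + 10 = 32
  P[7] = 33 + 10 = 43
  P[8] = 52 + 10 = 62

Answer: [-4, 14, 16, 8, 25, 34, 32, 43, 62]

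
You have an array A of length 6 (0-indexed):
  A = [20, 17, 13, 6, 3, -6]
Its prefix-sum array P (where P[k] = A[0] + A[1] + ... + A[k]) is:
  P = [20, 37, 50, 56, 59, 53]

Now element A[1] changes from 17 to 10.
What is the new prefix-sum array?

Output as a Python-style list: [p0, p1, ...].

Change: A[1] 17 -> 10, delta = -7
P[k] for k < 1: unchanged (A[1] not included)
P[k] for k >= 1: shift by delta = -7
  P[0] = 20 + 0 = 20
  P[1] = 37 + -7 = 30
  P[2] = 50 + -7 = 43
  P[3] = 56 + -7 = 49
  P[4] = 59 + -7 = 52
  P[5] = 53 + -7 = 46

Answer: [20, 30, 43, 49, 52, 46]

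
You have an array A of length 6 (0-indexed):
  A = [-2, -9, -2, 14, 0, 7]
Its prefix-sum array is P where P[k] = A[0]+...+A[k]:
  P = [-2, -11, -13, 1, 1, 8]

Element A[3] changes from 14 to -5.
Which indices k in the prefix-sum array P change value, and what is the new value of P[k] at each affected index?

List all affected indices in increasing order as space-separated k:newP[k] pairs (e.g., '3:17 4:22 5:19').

Answer: 3:-18 4:-18 5:-11

Derivation:
P[k] = A[0] + ... + A[k]
P[k] includes A[3] iff k >= 3
Affected indices: 3, 4, ..., 5; delta = -19
  P[3]: 1 + -19 = -18
  P[4]: 1 + -19 = -18
  P[5]: 8 + -19 = -11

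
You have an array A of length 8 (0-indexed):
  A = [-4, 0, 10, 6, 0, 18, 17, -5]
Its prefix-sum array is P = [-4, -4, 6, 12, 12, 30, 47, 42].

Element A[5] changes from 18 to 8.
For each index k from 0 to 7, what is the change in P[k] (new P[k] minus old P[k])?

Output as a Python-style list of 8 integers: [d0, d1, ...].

Answer: [0, 0, 0, 0, 0, -10, -10, -10]

Derivation:
Element change: A[5] 18 -> 8, delta = -10
For k < 5: P[k] unchanged, delta_P[k] = 0
For k >= 5: P[k] shifts by exactly -10
Delta array: [0, 0, 0, 0, 0, -10, -10, -10]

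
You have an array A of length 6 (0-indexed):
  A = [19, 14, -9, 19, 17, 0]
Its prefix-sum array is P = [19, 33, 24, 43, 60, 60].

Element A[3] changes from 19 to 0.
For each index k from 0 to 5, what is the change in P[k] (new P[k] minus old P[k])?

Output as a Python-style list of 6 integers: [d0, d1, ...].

Element change: A[3] 19 -> 0, delta = -19
For k < 3: P[k] unchanged, delta_P[k] = 0
For k >= 3: P[k] shifts by exactly -19
Delta array: [0, 0, 0, -19, -19, -19]

Answer: [0, 0, 0, -19, -19, -19]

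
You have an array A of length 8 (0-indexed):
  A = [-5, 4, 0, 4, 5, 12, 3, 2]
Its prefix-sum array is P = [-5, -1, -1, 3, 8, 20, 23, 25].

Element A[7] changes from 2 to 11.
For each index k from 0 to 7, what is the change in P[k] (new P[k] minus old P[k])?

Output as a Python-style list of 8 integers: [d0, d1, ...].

Element change: A[7] 2 -> 11, delta = 9
For k < 7: P[k] unchanged, delta_P[k] = 0
For k >= 7: P[k] shifts by exactly 9
Delta array: [0, 0, 0, 0, 0, 0, 0, 9]

Answer: [0, 0, 0, 0, 0, 0, 0, 9]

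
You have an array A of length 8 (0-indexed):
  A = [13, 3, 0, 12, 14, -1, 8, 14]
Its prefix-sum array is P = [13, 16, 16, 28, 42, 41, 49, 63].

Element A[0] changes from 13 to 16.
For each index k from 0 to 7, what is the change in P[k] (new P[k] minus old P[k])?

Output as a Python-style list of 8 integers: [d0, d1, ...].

Answer: [3, 3, 3, 3, 3, 3, 3, 3]

Derivation:
Element change: A[0] 13 -> 16, delta = 3
For k < 0: P[k] unchanged, delta_P[k] = 0
For k >= 0: P[k] shifts by exactly 3
Delta array: [3, 3, 3, 3, 3, 3, 3, 3]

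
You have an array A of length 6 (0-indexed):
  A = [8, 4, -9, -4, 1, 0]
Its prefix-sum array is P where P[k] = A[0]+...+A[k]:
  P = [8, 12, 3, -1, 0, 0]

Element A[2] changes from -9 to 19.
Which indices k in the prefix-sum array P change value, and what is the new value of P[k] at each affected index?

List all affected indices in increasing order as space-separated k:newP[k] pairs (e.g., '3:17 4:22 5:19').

P[k] = A[0] + ... + A[k]
P[k] includes A[2] iff k >= 2
Affected indices: 2, 3, ..., 5; delta = 28
  P[2]: 3 + 28 = 31
  P[3]: -1 + 28 = 27
  P[4]: 0 + 28 = 28
  P[5]: 0 + 28 = 28

Answer: 2:31 3:27 4:28 5:28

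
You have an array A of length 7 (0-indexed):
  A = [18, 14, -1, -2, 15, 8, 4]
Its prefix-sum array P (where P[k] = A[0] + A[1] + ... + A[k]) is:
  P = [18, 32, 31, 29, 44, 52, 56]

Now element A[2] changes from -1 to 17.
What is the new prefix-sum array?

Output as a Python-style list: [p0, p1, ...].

Answer: [18, 32, 49, 47, 62, 70, 74]

Derivation:
Change: A[2] -1 -> 17, delta = 18
P[k] for k < 2: unchanged (A[2] not included)
P[k] for k >= 2: shift by delta = 18
  P[0] = 18 + 0 = 18
  P[1] = 32 + 0 = 32
  P[2] = 31 + 18 = 49
  P[3] = 29 + 18 = 47
  P[4] = 44 + 18 = 62
  P[5] = 52 + 18 = 70
  P[6] = 56 + 18 = 74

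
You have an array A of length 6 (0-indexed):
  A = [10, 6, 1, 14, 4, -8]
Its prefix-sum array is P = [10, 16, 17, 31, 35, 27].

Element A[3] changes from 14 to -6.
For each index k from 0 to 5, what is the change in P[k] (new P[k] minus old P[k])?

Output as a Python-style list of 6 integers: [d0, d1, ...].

Answer: [0, 0, 0, -20, -20, -20]

Derivation:
Element change: A[3] 14 -> -6, delta = -20
For k < 3: P[k] unchanged, delta_P[k] = 0
For k >= 3: P[k] shifts by exactly -20
Delta array: [0, 0, 0, -20, -20, -20]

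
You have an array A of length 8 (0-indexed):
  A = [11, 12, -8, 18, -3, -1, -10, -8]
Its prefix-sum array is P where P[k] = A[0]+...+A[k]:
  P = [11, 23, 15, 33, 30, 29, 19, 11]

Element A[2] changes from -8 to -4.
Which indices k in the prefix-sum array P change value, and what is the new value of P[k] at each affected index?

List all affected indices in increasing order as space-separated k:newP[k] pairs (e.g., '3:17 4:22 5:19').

Answer: 2:19 3:37 4:34 5:33 6:23 7:15

Derivation:
P[k] = A[0] + ... + A[k]
P[k] includes A[2] iff k >= 2
Affected indices: 2, 3, ..., 7; delta = 4
  P[2]: 15 + 4 = 19
  P[3]: 33 + 4 = 37
  P[4]: 30 + 4 = 34
  P[5]: 29 + 4 = 33
  P[6]: 19 + 4 = 23
  P[7]: 11 + 4 = 15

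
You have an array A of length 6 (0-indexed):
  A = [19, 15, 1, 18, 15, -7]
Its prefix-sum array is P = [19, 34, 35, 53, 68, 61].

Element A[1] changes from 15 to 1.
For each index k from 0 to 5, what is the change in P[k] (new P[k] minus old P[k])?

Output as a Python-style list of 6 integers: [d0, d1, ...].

Element change: A[1] 15 -> 1, delta = -14
For k < 1: P[k] unchanged, delta_P[k] = 0
For k >= 1: P[k] shifts by exactly -14
Delta array: [0, -14, -14, -14, -14, -14]

Answer: [0, -14, -14, -14, -14, -14]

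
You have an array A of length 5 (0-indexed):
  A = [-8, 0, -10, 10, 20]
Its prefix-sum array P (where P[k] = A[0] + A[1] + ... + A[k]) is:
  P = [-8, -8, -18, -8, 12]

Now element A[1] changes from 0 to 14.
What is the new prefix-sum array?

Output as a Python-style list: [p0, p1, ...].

Answer: [-8, 6, -4, 6, 26]

Derivation:
Change: A[1] 0 -> 14, delta = 14
P[k] for k < 1: unchanged (A[1] not included)
P[k] for k >= 1: shift by delta = 14
  P[0] = -8 + 0 = -8
  P[1] = -8 + 14 = 6
  P[2] = -18 + 14 = -4
  P[3] = -8 + 14 = 6
  P[4] = 12 + 14 = 26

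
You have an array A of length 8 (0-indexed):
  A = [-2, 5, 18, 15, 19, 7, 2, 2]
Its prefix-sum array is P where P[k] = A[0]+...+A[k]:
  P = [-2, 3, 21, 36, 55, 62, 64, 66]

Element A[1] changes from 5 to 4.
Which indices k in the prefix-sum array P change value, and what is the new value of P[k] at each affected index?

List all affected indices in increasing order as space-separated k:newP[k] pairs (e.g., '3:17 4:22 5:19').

Answer: 1:2 2:20 3:35 4:54 5:61 6:63 7:65

Derivation:
P[k] = A[0] + ... + A[k]
P[k] includes A[1] iff k >= 1
Affected indices: 1, 2, ..., 7; delta = -1
  P[1]: 3 + -1 = 2
  P[2]: 21 + -1 = 20
  P[3]: 36 + -1 = 35
  P[4]: 55 + -1 = 54
  P[5]: 62 + -1 = 61
  P[6]: 64 + -1 = 63
  P[7]: 66 + -1 = 65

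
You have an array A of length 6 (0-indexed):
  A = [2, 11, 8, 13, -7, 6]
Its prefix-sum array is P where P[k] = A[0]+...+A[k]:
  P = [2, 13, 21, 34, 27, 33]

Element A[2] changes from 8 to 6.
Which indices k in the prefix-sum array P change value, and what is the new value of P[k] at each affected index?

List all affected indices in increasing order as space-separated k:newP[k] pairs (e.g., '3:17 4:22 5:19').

Answer: 2:19 3:32 4:25 5:31

Derivation:
P[k] = A[0] + ... + A[k]
P[k] includes A[2] iff k >= 2
Affected indices: 2, 3, ..., 5; delta = -2
  P[2]: 21 + -2 = 19
  P[3]: 34 + -2 = 32
  P[4]: 27 + -2 = 25
  P[5]: 33 + -2 = 31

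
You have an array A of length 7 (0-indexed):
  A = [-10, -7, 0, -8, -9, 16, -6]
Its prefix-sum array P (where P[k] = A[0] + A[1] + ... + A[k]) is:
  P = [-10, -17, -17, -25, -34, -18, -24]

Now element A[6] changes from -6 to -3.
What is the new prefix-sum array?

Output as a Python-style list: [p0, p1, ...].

Answer: [-10, -17, -17, -25, -34, -18, -21]

Derivation:
Change: A[6] -6 -> -3, delta = 3
P[k] for k < 6: unchanged (A[6] not included)
P[k] for k >= 6: shift by delta = 3
  P[0] = -10 + 0 = -10
  P[1] = -17 + 0 = -17
  P[2] = -17 + 0 = -17
  P[3] = -25 + 0 = -25
  P[4] = -34 + 0 = -34
  P[5] = -18 + 0 = -18
  P[6] = -24 + 3 = -21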